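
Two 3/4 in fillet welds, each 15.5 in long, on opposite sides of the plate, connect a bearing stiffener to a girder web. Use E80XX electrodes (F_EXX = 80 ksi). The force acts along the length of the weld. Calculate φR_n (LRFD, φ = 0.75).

φR_n ≈ 592 kips

Effective throat t_e = 0.707 × 0.75 = 0.5302 in.
Total length L = 31 in; A_we = 0.5302 × 31 = 16.44 in².
F_nw = 0.6 F_EXX = 0.6 × 80 = 48 ksi.
φR_n = 0.75 × 48 × 16.44 = 591.8 kips.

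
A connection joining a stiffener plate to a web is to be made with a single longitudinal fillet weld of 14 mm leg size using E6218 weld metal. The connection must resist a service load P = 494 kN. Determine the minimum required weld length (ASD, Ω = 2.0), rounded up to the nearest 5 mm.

L = 270 mm

E62XX → F_EXX = 620 MPa.
Throat t_e = 0.707 × 14 = 9.898 mm.
r_n/Ω = (0.6 × 620 × 9.898) / 2.0 = 1841 N/mm = 1.841 kN/mm.
L_req = P / (r_n/Ω) = 494 / 1.841 = 268.3 mm total.
Round up → use L = 270 mm.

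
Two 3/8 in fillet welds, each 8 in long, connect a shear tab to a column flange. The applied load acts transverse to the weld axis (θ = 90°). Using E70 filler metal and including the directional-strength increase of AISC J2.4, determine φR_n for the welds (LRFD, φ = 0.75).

φR_n ≈ 200 kips

E70XX → F_EXX = 70 ksi.
t_e = 0.707 × 0.375 = 0.2651 in; A_we = 0.2651 × 16 = 4.242 in².
Directional factor: 1.0 + 0.5 sin^1.5(90°) = 1.5.
F_nw = 0.6 × 70 × 1.5 = 63 ksi.
φR_n = 0.75 × 63 × 4.242 = 200.4 kips.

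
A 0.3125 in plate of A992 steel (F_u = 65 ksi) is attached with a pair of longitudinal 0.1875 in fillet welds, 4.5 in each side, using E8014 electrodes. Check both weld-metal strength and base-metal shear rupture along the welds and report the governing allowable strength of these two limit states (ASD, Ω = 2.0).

R_n/Ω ≈ 28.6 kip (weld metal governs)

E80XX → F_EXX = 80 ksi.
t_e = 0.707 × 0.1875 = 0.1326 in; L = 9 in.
Weld metal: R_n/Ω = (1/2.0) × 0.6 × 80 × 0.1326 × 9 = 28.63 kip.
Base metal (shear rupture): R_n/Ω = (1/2.0) × 0.6 × 65 × 0.3125 × 9 = 54.84 kip.
Governing: weld metal.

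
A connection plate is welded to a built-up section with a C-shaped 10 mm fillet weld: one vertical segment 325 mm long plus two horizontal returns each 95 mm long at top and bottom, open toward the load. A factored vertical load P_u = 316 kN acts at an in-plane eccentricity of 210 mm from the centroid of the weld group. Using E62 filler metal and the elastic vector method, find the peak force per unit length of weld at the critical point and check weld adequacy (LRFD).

f_max ≈ 1790 N/mm; adequate

E62XX → F_EXX = 620 MPa.
Total weld length L_w = 515 mm. Treat welds as unit-width lines.
Centroid: x̄ = 2×95×47.5 / 515 = 17.52 mm from the vertical weld.
Polar moment about centroid: J = I_x + I_y = [325³/12 + 2×95×162.5²] + [325×17.52² + 2(95³/12 + 95×29.98²)] = 8291000 mm³.
Direct shear f_v = P/L_w = 316×10³ / 515 = 613.6 N/mm (vertical).
Torsion M = P·e = 316×10³ × 210 = 66360000 N·mm.
Critical point at (x, y) = (77.48, 162.5) from centroid. f_tx = M·y/J = 1301 N/mm; f_ty = M·x/J = 620.1 N/mm.
Resultant f_max = √[f_tx² + (f_v + f_ty)²] = √[1301² + (613.6 + 620.1)²] = 1793 N/mm.
Capacity per unit length: φr_n = 0.75 × 0.6 × 620 × (0.707 × 10) = 1973 N/mm.
1793 ≤ 1973 → adequate.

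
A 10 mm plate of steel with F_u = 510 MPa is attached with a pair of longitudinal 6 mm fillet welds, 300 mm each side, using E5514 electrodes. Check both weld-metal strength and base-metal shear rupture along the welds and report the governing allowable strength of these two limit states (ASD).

R_n/Ω ≈ 420 kN (weld metal governs)

E55XX → F_EXX = 550 MPa.
t_e = 0.707 × 6 = 4.242 mm; L = 600 mm.
Weld metal: R_n/Ω = (1/2.0) × 0.6 × 550 × 4.242 × 600 × 10⁻³ = 420 kN.
Base metal (shear rupture): R_n/Ω = (1/2.0) × 0.6 × 510 × 10 × 600 × 10⁻³ = 918 kN.
Governing: weld metal.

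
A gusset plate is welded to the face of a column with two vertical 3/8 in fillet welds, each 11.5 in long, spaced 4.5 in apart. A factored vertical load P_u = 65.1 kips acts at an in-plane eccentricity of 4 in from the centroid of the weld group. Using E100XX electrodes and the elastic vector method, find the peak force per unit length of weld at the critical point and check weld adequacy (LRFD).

E100XX → F_EXX = 100 ksi.
Total weld length L_w = 23 in. Treat welds as unit-width lines.
Polar moment about centroid: J = 2[d³/12 + d(b/2)²] = 2[11.5³/12 + 11.5×2.25²] = 369.9 in³.
Direct shear f_v = P/L_w = 65.1 / 23 = 2.83 kip/in (vertical).
Torsion M = P·e = 65.1 × 4 = 260.4 kip·in.
Critical point at (x, y) = (2.25, 5.75) from centroid. f_tx = M·y/J = 4.048 kip/in; f_ty = M·x/J = 1.584 kip/in.
Resultant f_max = √[f_tx² + (f_v + f_ty)²] = √[4.048² + (2.83 + 1.584)²] = 5.989 kip/in.
Capacity per unit length: φr_n = 0.75 × 0.6 × 100 × (0.707 × 0.375) = 11.93 kip/in.
5.989 ≤ 11.93 → adequate.

f_max ≈ 5.99 kip/in; adequate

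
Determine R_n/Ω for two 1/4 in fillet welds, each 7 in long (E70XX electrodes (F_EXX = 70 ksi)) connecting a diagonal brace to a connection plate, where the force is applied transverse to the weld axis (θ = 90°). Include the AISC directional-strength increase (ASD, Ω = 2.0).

R_n/Ω ≈ 77.9 kip

t_e = 0.707 × 0.25 = 0.1767 in; A_we = 0.1767 × 14 = 2.474 in².
Directional factor: 1.0 + 0.5 sin^1.5(90°) = 1.5.
F_nw = 0.6 × 70 × 1.5 = 63 ksi.
R_n/Ω = (63 × 2.474) / 2.0 = 77.95 kip.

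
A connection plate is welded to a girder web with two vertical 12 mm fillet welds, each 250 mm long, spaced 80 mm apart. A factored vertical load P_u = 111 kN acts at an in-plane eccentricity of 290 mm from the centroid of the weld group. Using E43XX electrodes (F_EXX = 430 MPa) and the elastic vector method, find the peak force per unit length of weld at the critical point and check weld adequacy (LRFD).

f_max ≈ 1330 N/mm; adequate

Total weld length L_w = 500 mm. Treat welds as unit-width lines.
Polar moment about centroid: J = 2[d³/12 + d(b/2)²] = 2[250³/12 + 250×40²] = 3404000 mm³.
Direct shear f_v = P/L_w = 111×10³ / 500 = 222 N/mm (vertical).
Torsion M = P·e = 111×10³ × 290 = 32190000 N·mm.
Critical point at (x, y) = (40, 125) from centroid. f_tx = M·y/J = 1182 N/mm; f_ty = M·x/J = 378.2 N/mm.
Resultant f_max = √[f_tx² + (f_v + f_ty)²] = √[1182² + (222 + 378.2)²] = 1326 N/mm.
Capacity per unit length: φr_n = 0.75 × 0.6 × 430 × (0.707 × 12) = 1642 N/mm.
1326 ≤ 1642 → adequate.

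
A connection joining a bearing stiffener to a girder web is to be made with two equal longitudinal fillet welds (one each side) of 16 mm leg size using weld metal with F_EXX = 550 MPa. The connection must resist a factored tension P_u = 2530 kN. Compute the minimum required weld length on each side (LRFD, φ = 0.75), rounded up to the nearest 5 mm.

Throat t_e = 0.707 × 16 = 11.31 mm.
φr_n = 0.75 × 0.6 × 550 × 11.31 × 10⁻³ = 2.8 kN/mm.
L_req = P_u / φr_n = 2530 / 2.8 = 903.7 mm total.
Per side: 903.7 / 2 = 451.8 mm.
Round up → use L = 455 mm on each side.

L = 455 mm on each side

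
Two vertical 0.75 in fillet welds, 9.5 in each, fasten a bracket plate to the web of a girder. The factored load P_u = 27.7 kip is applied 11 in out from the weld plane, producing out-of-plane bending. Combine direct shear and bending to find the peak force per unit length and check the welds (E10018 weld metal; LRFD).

f_max ≈ 10.2 kip/in; adequate

E100XX → F_EXX = 100 ksi.
L_w = 2 × 9.5 = 19 in; section modulus (unit throat) S = 2 × L²/6 = 30.08 in².
Direct shear f_v = P/L_w = 27.7/19 = 1.458 kip/in.
Moment M = P × e = 27.7 × 11 = 304.7 kip·in; bending f_b = M/S = 10.13 kip/in.
f_max = √(f_v² + f_b²) = √(1.458² + 10.13²) = 10.23 kip/in.
φr_n = 0.75 × 0.6 × 100 × (0.707 × 0.75) = 23.86 kip/in → adequate.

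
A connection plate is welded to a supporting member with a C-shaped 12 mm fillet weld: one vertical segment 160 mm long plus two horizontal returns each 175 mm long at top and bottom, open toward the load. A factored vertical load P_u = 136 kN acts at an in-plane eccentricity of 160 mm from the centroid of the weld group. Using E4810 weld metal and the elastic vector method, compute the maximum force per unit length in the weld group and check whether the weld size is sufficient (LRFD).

f_max ≈ 938 N/mm; adequate

E48XX → F_EXX = 480 MPa.
Total weld length L_w = 510 mm. Treat welds as unit-width lines.
Centroid: x̄ = 2×175×87.5 / 510 = 60.05 mm from the vertical weld.
Polar moment about centroid: J = I_x + I_y = [160³/12 + 2×175×80²] + [160×60.05² + 2(175³/12 + 175×27.45²)] = 4315000 mm³.
Direct shear f_v = P/L_w = 136×10³ / 510 = 266.7 N/mm (vertical).
Torsion M = P·e = 136×10³ × 160 = 21760000 N·mm.
Critical point at (x, y) = (115, 80) from centroid. f_tx = M·y/J = 403.4 N/mm; f_ty = M·x/J = 579.6 N/mm.
Resultant f_max = √[f_tx² + (f_v + f_ty)²] = √[403.4² + (266.7 + 579.6)²] = 937.5 N/mm.
Capacity per unit length: φr_n = 0.75 × 0.6 × 480 × (0.707 × 12) = 1833 N/mm.
937.5 ≤ 1833 → adequate.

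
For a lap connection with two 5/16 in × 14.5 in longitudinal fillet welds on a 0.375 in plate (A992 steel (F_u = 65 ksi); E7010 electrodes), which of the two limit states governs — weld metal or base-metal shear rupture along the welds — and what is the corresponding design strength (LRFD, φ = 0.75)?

E70XX → F_EXX = 70 ksi.
t_e = 0.707 × 0.3125 = 0.2209 in; L = 29 in.
Weld metal: φR_n = 0.75 × 0.6 × 70 × 0.2209 × 29 = 201.8 kip.
Base metal (shear rupture): φR_n = 0.75 × 0.6 × 65 × 0.375 × 29 = 318.1 kip.
Governing: weld metal.

φR_n ≈ 202 kip (weld metal governs)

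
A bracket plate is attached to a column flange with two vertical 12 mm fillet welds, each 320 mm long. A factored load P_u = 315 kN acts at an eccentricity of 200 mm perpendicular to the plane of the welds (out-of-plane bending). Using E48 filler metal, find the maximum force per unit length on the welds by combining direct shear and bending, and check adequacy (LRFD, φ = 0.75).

f_max ≈ 1910 N/mm; NOT adequate

E48XX → F_EXX = 480 MPa.
L_w = 2 × 320 = 640 mm; section modulus (unit throat) S = 2 × L²/6 = 34130 mm².
Direct shear f_v = P/L_w = 315×10³/640 = 492.2 N/mm.
Moment M = P × e = 315×10³ × 200 = 63000000 N·mm; bending f_b = M/S = 1846 N/mm.
f_max = √(f_v² + f_b²) = √(492.2² + 1846²) = 1910 N/mm.
φr_n = 0.75 × 0.6 × 480 × (0.707 × 12) = 1833 N/mm → NOT adequate.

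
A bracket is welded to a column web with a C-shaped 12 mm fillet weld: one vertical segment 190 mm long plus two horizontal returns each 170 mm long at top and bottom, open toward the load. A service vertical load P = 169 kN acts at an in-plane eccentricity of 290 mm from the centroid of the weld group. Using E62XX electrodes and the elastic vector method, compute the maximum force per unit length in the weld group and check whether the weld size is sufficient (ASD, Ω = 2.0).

f_max ≈ 1630 N/mm; NOT adequate

E62XX → F_EXX = 620 MPa.
Total weld length L_w = 530 mm. Treat welds as unit-width lines.
Centroid: x̄ = 2×170×85 / 530 = 54.53 mm from the vertical weld.
Polar moment about centroid: J = I_x + I_y = [190³/12 + 2×170×95²] + [190×54.53² + 2(170³/12 + 170×30.47²)] = 5340000 mm³.
Direct shear f_v = P/L_w = 169×10³ / 530 = 318.9 N/mm (vertical).
Torsion M = P·e = 169×10³ × 290 = 49010000 N·mm.
Critical point at (x, y) = (115.5, 95) from centroid. f_tx = M·y/J = 872 N/mm; f_ty = M·x/J = 1060 N/mm.
Resultant f_max = √[f_tx² + (f_v + f_ty)²] = √[872² + (318.9 + 1060)²] = 1631 N/mm.
Capacity per unit length: r_n/Ω = (1/2.0) × 0.6 × 620 × (0.707 × 12) = 1578 N/mm.
1631 > 1578 → NOT adequate.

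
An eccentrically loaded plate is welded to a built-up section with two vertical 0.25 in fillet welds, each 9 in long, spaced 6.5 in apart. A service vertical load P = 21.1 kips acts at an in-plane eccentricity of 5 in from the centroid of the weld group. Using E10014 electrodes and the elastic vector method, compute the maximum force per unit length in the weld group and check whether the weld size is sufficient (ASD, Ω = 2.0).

E100XX → F_EXX = 100 ksi.
Total weld length L_w = 18 in. Treat welds as unit-width lines.
Polar moment about centroid: J = 2[d³/12 + d(b/2)²] = 2[9³/12 + 9×3.25²] = 311.6 in³.
Direct shear f_v = P/L_w = 21.1 / 18 = 1.172 kip/in (vertical).
Torsion M = P·e = 21.1 × 5 = 105.5 kip·in.
Critical point at (x, y) = (3.25, 4.5) from centroid. f_tx = M·y/J = 1.523 kip/in; f_ty = M·x/J = 1.1 kip/in.
Resultant f_max = √[f_tx² + (f_v + f_ty)²] = √[1.523² + (1.172 + 1.1)²] = 2.736 kip/in.
Capacity per unit length: r_n/Ω = (1/2.0) × 0.6 × 100 × (0.707 × 0.25) = 5.302 kip/in.
2.736 ≤ 5.302 → adequate.

f_max ≈ 2.74 kip/in; adequate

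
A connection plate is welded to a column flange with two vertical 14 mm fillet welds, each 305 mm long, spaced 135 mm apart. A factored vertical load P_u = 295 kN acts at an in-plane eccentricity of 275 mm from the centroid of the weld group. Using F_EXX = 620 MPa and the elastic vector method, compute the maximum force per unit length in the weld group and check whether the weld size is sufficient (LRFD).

f_max ≈ 2050 N/mm; adequate

Total weld length L_w = 610 mm. Treat welds as unit-width lines.
Polar moment about centroid: J = 2[d³/12 + d(b/2)²] = 2[305³/12 + 305×67.5²] = 7508000 mm³.
Direct shear f_v = P/L_w = 295×10³ / 610 = 483.6 N/mm (vertical).
Torsion M = P·e = 295×10³ × 275 = 81125000 N·mm.
Critical point at (x, y) = (67.5, 152.5) from centroid. f_tx = M·y/J = 1648 N/mm; f_ty = M·x/J = 729.3 N/mm.
Resultant f_max = √[f_tx² + (f_v + f_ty)²] = √[1648² + (483.6 + 729.3)²] = 2046 N/mm.
Capacity per unit length: φr_n = 0.75 × 0.6 × 620 × (0.707 × 14) = 2762 N/mm.
2046 ≤ 2762 → adequate.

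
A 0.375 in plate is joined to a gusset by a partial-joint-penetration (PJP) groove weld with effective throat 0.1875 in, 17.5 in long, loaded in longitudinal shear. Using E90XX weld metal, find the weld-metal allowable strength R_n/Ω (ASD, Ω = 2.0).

E90XX → F_EXX = 90 ksi.
Effective throat (given) t_e = 0.1875 in.
A_we = 0.1875 × 17.5 = 3.281 in².
F_nw = 0.6 F_EXX = 54 ksi.
R_n/Ω = (54 × 3.281) / 2.0 = 88.59 kip.

R_n/Ω ≈ 88.6 kip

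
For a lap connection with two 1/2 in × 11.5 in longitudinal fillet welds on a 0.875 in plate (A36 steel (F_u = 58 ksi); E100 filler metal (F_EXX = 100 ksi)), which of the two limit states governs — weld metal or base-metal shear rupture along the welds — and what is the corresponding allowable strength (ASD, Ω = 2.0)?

t_e = 0.707 × 0.5 = 0.3535 in; L = 23 in.
Weld metal: R_n/Ω = (1/2.0) × 0.6 × 100 × 0.3535 × 23 = 243.9 kips.
Base metal (shear rupture): R_n/Ω = (1/2.0) × 0.6 × 58 × 0.875 × 23 = 350.2 kips.
Governing: weld metal.

R_n/Ω ≈ 244 kips (weld metal governs)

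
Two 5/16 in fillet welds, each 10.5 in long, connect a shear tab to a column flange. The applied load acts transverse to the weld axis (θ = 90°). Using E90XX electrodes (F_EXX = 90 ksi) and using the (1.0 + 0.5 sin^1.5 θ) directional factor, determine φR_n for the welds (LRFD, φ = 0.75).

t_e = 0.707 × 0.3125 = 0.2209 in; A_we = 0.2209 × 21 = 4.64 in².
Directional factor: 1.0 + 0.5 sin^1.5(90°) = 1.5.
F_nw = 0.6 × 90 × 1.5 = 81 ksi.
φR_n = 0.75 × 81 × 4.64 = 281.9 kips.

φR_n ≈ 282 kips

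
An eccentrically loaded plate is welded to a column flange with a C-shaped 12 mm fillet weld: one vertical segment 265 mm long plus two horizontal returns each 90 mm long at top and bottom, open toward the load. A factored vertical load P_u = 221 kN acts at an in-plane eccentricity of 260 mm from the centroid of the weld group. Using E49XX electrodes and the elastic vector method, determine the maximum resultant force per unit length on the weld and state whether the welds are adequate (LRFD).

f_max ≈ 2000 N/mm; NOT adequate

E49XX → F_EXX = 490 MPa.
Total weld length L_w = 445 mm. Treat welds as unit-width lines.
Centroid: x̄ = 2×90×45 / 445 = 18.2 mm from the vertical weld.
Polar moment about centroid: J = I_x + I_y = [265³/12 + 2×90×132.5²] + [265×18.2² + 2(90³/12 + 90×26.8²)] = 5049000 mm³.
Direct shear f_v = P/L_w = 221×10³ / 445 = 496.6 N/mm (vertical).
Torsion M = P·e = 221×10³ × 260 = 57460000 N·mm.
Critical point at (x, y) = (71.8, 132.5) from centroid. f_tx = M·y/J = 1508 N/mm; f_ty = M·x/J = 817 N/mm.
Resultant f_max = √[f_tx² + (f_v + f_ty)²] = √[1508² + (496.6 + 817)²] = 2000 N/mm.
Capacity per unit length: φr_n = 0.75 × 0.6 × 490 × (0.707 × 12) = 1871 N/mm.
2000 > 1871 → NOT adequate.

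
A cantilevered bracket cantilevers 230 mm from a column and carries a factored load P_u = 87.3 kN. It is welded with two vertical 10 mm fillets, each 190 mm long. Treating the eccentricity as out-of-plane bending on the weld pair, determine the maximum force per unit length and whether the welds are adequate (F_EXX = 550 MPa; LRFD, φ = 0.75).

f_max ≈ 1680 N/mm; adequate

L_w = 2 × 190 = 380 mm; section modulus (unit throat) S = 2 × L²/6 = 12030 mm².
Direct shear f_v = P/L_w = 87.3×10³/380 = 229.7 N/mm.
Moment M = P × e = 87.3×10³ × 230 = 20079000 N·mm; bending f_b = M/S = 1669 N/mm.
f_max = √(f_v² + f_b²) = √(229.7² + 1669²) = 1684 N/mm.
φr_n = 0.75 × 0.6 × 550 × (0.707 × 10) = 1750 N/mm → adequate.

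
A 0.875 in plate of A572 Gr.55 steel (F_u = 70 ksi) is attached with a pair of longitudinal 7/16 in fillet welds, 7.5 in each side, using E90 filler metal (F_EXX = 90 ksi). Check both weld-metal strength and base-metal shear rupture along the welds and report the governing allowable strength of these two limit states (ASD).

R_n/Ω ≈ 125 kip (weld metal governs)

t_e = 0.707 × 0.4375 = 0.3093 in; L = 15 in.
Weld metal: R_n/Ω = (1/2.0) × 0.6 × 90 × 0.3093 × 15 = 125.3 kip.
Base metal (shear rupture): R_n/Ω = (1/2.0) × 0.6 × 70 × 0.875 × 15 = 275.6 kip.
Governing: weld metal.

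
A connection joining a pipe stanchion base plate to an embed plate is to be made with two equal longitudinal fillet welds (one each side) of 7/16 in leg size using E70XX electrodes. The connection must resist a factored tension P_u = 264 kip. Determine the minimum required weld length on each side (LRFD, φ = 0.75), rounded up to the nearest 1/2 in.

L = 14 in on each side

E70XX → F_EXX = 70 ksi.
Throat t_e = 0.707 × 0.4375 = 0.3093 in.
φr_n = 0.75 × 0.6 × 70 × 0.3093 = 9.743 kip/in.
L_req = P_u / φr_n = 264 / 9.743 = 27.1 in total.
Per side: 27.1 / 2 = 13.55 in.
Round up → use L = 14 in on each side.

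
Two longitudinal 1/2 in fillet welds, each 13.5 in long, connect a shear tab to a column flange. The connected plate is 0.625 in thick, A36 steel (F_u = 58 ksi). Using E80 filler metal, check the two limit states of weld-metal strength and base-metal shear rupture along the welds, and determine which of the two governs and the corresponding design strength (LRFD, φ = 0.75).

E80XX → F_EXX = 80 ksi.
t_e = 0.707 × 0.5 = 0.3535 in; L = 27 in.
Weld metal: φR_n = 0.75 × 0.6 × 80 × 0.3535 × 27 = 343.6 kip.
Base metal (shear rupture): φR_n = 0.75 × 0.6 × 58 × 0.625 × 27 = 440.4 kip.
Governing: weld metal.

φR_n ≈ 344 kip (weld metal governs)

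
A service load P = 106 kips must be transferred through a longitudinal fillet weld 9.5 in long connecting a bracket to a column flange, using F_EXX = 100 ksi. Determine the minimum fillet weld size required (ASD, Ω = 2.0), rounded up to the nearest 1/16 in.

w = 9/16 in

Total weld length L = 9.5 in.
Required throat t_e = P × Ω / (0.6 F_EXX × L) = 106 × 2.0 / (0.6 × 100 × 9.5) = 0.3719 in.
Required leg w = t_e / 0.707 = 0.5261 in → use 9/16 in.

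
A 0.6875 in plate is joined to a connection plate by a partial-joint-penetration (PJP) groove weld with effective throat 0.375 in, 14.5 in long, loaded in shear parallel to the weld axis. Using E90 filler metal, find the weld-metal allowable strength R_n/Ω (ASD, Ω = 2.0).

R_n/Ω ≈ 147 kip

E90XX → F_EXX = 90 ksi.
Effective throat (given) t_e = 0.375 in.
A_we = 0.375 × 14.5 = 5.438 in².
F_nw = 0.6 F_EXX = 54 ksi.
R_n/Ω = (54 × 5.438) / 2.0 = 146.8 kip.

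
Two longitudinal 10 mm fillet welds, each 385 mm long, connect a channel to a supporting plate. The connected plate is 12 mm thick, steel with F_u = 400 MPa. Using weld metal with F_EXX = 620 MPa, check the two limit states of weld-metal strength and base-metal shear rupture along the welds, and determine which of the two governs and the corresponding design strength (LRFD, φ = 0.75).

φR_n ≈ 1520 kN (weld metal governs)

t_e = 0.707 × 10 = 7.07 mm; L = 770 mm.
Weld metal: φR_n = 0.75 × 0.6 × 620 × 7.07 × 770 × 10⁻³ = 1519 kN.
Base metal (shear rupture): φR_n = 0.75 × 0.6 × 400 × 12 × 770 × 10⁻³ = 1663 kN.
Governing: weld metal.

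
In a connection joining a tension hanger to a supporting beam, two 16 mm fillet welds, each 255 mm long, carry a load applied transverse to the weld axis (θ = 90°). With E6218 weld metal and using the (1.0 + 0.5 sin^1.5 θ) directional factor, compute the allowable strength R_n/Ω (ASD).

R_n/Ω ≈ 1610 kN

E62XX → F_EXX = 620 MPa.
t_e = 0.707 × 16 = 11.31 mm; A_we = 11.31 × 510 = 5769 mm².
Directional factor: 1.0 + 0.5 sin^1.5(90°) = 1.5.
F_nw = 0.6 × 620 × 1.5 = 558 MPa.
R_n/Ω = (558 × 5769) / 2.0 × 10⁻³ = 1610 kN.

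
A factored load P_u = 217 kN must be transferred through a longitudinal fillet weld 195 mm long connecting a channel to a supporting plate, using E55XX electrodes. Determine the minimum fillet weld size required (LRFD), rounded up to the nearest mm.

E55XX → F_EXX = 550 MPa.
Total weld length L = 195 mm.
Required throat t_e = P_u / (φ × 0.6 F_EXX × L) = 217 / (0.75 × 0.6 × 550 × 195 × 10⁻³) = 4.496 mm.
Required leg w = t_e / 0.707 = 6.36 mm → use 7 mm.

w = 7 mm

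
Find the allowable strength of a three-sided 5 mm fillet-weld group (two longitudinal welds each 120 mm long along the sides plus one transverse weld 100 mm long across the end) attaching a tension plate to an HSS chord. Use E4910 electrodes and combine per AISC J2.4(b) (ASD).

E49XX → F_EXX = 490 MPa.
t_e = 0.707 × 5 = 3.535 mm.
R_nwl = 0.6 × 490 × 3.535 × 240 × 10⁻³ = 249.4 kN (longitudinal, 2 welds).
R_nwt = 0.6 × 490 × 3.535 × 100 × 10⁻³ = 103.9 kN (transverse, base value).
(i) R_nwl + R_nwt = 353.4 kN; (ii) 0.85 R_nwl + 1.5 R_nwt = 367.9 kN.
R_n = max = 367.9 kN [governs: (ii)]; R_n/Ω = 184 kN.

R_n/Ω ≈ 184 kN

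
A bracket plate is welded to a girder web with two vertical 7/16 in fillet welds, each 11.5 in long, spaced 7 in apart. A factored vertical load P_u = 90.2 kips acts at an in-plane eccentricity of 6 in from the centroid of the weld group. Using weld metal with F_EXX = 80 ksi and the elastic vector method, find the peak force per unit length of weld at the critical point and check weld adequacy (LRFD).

Total weld length L_w = 23 in. Treat welds as unit-width lines.
Polar moment about centroid: J = 2[d³/12 + d(b/2)²] = 2[11.5³/12 + 11.5×3.5²] = 535.2 in³.
Direct shear f_v = P/L_w = 90.2 / 23 = 3.922 kip/in (vertical).
Torsion M = P·e = 90.2 × 6 = 541.2 kip·in.
Critical point at (x, y) = (3.5, 5.75) from centroid. f_tx = M·y/J = 5.814 kip/in; f_ty = M·x/J = 3.539 kip/in.
Resultant f_max = √[f_tx² + (f_v + f_ty)²] = √[5.814² + (3.922 + 3.539)²] = 9.459 kip/in.
Capacity per unit length: φr_n = 0.75 × 0.6 × 80 × (0.707 × 0.4375) = 11.14 kip/in.
9.459 ≤ 11.14 → adequate.

f_max ≈ 9.46 kip/in; adequate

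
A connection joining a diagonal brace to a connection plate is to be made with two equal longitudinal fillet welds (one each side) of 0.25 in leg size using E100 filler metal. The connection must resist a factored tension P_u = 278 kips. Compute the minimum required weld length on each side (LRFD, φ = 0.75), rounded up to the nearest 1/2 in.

E100XX → F_EXX = 100 ksi.
Throat t_e = 0.707 × 0.25 = 0.1767 in.
φr_n = 0.75 × 0.6 × 100 × 0.1767 = 7.954 kips/in.
L_req = P_u / φr_n = 278 / 7.954 = 34.95 in total.
Per side: 34.95 / 2 = 17.48 in.
Round up → use L = 17.5 in on each side.

L = 17.5 in on each side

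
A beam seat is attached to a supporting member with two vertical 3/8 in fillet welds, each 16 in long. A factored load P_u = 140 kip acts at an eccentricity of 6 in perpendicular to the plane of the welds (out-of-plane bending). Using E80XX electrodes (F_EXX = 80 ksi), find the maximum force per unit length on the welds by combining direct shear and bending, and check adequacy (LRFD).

f_max ≈ 10.8 kip/in; NOT adequate

L_w = 2 × 16 = 32 in; section modulus (unit throat) S = 2 × L²/6 = 85.33 in².
Direct shear f_v = P/L_w = 140/32 = 4.375 kip/in.
Moment M = P × e = 140 × 6 = 840 kip·in; bending f_b = M/S = 9.844 kip/in.
f_max = √(f_v² + f_b²) = √(4.375² + 9.844²) = 10.77 kip/in.
φr_n = 0.75 × 0.6 × 80 × (0.707 × 0.375) = 9.544 kip/in → NOT adequate.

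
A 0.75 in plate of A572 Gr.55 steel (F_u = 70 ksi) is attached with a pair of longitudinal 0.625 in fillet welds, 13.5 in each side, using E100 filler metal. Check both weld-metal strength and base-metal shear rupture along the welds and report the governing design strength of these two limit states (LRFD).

E100XX → F_EXX = 100 ksi.
t_e = 0.707 × 0.625 = 0.4419 in; L = 27 in.
Weld metal: φR_n = 0.75 × 0.6 × 100 × 0.4419 × 27 = 536.9 kips.
Base metal (shear rupture): φR_n = 0.75 × 0.6 × 70 × 0.75 × 27 = 637.9 kips.
Governing: weld metal.

φR_n ≈ 537 kips (weld metal governs)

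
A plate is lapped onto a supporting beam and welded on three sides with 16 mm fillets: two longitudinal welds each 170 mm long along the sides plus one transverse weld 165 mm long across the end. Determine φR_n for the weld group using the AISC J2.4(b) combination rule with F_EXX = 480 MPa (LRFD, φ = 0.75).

φR_n ≈ 1310 kN

t_e = 0.707 × 16 = 11.31 mm.
R_nwl = 0.6 × 480 × 11.31 × 340 × 10⁻³ = 1108 kN (longitudinal, 2 welds).
R_nwt = 0.6 × 480 × 11.31 × 165 × 10⁻³ = 537.5 kN (transverse, base value).
(i) R_nwl + R_nwt = 1645 kN; (ii) 0.85 R_nwl + 1.5 R_nwt = 1748 kN.
R_n = max = 1748 kN [governs: (ii)]; φR_n = 1311 kN.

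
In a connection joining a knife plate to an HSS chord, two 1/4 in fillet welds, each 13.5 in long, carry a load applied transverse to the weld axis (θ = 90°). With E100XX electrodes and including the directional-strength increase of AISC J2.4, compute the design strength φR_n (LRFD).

E100XX → F_EXX = 100 ksi.
t_e = 0.707 × 0.25 = 0.1767 in; A_we = 0.1767 × 27 = 4.772 in².
Directional factor: 1.0 + 0.5 sin^1.5(90°) = 1.5.
F_nw = 0.6 × 100 × 1.5 = 90 ksi.
φR_n = 0.75 × 90 × 4.772 = 322.1 kips.

φR_n ≈ 322 kips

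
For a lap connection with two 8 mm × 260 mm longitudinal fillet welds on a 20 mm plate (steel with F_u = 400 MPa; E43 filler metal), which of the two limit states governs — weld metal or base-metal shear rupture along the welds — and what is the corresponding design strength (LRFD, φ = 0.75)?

E43XX → F_EXX = 430 MPa.
t_e = 0.707 × 8 = 5.656 mm; L = 520 mm.
Weld metal: φR_n = 0.75 × 0.6 × 430 × 5.656 × 520 × 10⁻³ = 569.1 kN.
Base metal (shear rupture): φR_n = 0.75 × 0.6 × 400 × 20 × 520 × 10⁻³ = 1872 kN.
Governing: weld metal.

φR_n ≈ 569 kN (weld metal governs)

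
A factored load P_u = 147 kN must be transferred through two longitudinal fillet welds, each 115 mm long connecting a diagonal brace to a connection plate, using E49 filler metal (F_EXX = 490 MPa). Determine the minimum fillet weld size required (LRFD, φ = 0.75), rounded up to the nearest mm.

Total weld length L = 230 mm.
Required throat t_e = P_u / (φ × 0.6 F_EXX × L) = 147 / (0.75 × 0.6 × 490 × 230 × 10⁻³) = 2.899 mm.
Required leg w = t_e / 0.707 = 4.1 mm → use 5 mm.

w = 5 mm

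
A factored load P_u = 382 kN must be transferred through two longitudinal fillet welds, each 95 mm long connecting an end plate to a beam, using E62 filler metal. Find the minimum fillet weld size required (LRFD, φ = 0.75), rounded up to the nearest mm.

E62XX → F_EXX = 620 MPa.
Total weld length L = 190 mm.
Required throat t_e = P_u / (φ × 0.6 F_EXX × L) = 382 / (0.75 × 0.6 × 620 × 190 × 10⁻³) = 7.206 mm.
Required leg w = t_e / 0.707 = 10.19 mm → use 11 mm.

w = 11 mm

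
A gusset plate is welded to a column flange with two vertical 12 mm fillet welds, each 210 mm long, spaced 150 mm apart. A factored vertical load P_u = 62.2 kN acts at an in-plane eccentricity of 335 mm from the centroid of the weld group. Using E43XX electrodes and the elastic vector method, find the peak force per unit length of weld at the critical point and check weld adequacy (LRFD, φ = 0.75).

E43XX → F_EXX = 430 MPa.
Total weld length L_w = 420 mm. Treat welds as unit-width lines.
Polar moment about centroid: J = 2[d³/12 + d(b/2)²] = 2[210³/12 + 210×75²] = 3906000 mm³.
Direct shear f_v = P/L_w = 62.2×10³ / 420 = 148.1 N/mm (vertical).
Torsion M = P·e = 62.2×10³ × 335 = 20837000 N·mm.
Critical point at (x, y) = (75, 105) from centroid. f_tx = M·y/J = 560.1 N/mm; f_ty = M·x/J = 400.1 N/mm.
Resultant f_max = √[f_tx² + (f_v + f_ty)²] = √[560.1² + (148.1 + 400.1)²] = 783.8 N/mm.
Capacity per unit length: φr_n = 0.75 × 0.6 × 430 × (0.707 × 12) = 1642 N/mm.
783.8 ≤ 1642 → adequate.

f_max ≈ 784 N/mm; adequate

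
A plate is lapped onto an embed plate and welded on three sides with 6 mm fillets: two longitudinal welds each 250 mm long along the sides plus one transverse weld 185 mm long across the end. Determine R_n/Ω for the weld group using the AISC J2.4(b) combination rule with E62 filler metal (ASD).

R_n/Ω ≈ 554 kN

E62XX → F_EXX = 620 MPa.
t_e = 0.707 × 6 = 4.242 mm.
R_nwl = 0.6 × 620 × 4.242 × 500 × 10⁻³ = 789 kN (longitudinal, 2 welds).
R_nwt = 0.6 × 620 × 4.242 × 185 × 10⁻³ = 291.9 kN (transverse, base value).
(i) R_nwl + R_nwt = 1081 kN; (ii) 0.85 R_nwl + 1.5 R_nwt = 1109 kN.
R_n = max = 1109 kN [governs: (ii)]; R_n/Ω = 554.3 kN.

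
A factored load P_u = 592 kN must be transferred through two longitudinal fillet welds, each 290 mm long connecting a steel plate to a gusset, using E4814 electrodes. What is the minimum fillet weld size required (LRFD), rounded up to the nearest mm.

w = 7 mm

E48XX → F_EXX = 480 MPa.
Total weld length L = 580 mm.
Required throat t_e = P_u / (φ × 0.6 F_EXX × L) = 592 / (0.75 × 0.6 × 480 × 580 × 10⁻³) = 4.725 mm.
Required leg w = t_e / 0.707 = 6.684 mm → use 7 mm.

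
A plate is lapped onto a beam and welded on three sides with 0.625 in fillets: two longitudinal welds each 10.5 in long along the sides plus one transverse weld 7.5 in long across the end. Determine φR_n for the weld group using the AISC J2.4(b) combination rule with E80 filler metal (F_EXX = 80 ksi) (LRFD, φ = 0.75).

φR_n ≈ 463 kips

t_e = 0.707 × 0.625 = 0.4419 in.
R_nwl = 0.6 × 80 × 0.4419 × 21 = 445.4 kips (longitudinal, 2 welds).
R_nwt = 0.6 × 80 × 0.4419 × 7.5 = 159.1 kips (transverse, base value).
(i) R_nwl + R_nwt = 604.5 kips; (ii) 0.85 R_nwl + 1.5 R_nwt = 617.2 kips.
R_n = max = 617.2 kips [governs: (ii)]; φR_n = 462.9 kips.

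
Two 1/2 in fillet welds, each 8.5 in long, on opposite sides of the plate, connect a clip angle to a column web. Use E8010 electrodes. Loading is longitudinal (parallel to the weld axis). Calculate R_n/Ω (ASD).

R_n/Ω ≈ 144 kip

E80XX → F_EXX = 80 ksi.
Effective throat t_e = 0.707 × 0.5 = 0.3535 in.
Total length L = 17 in; A_we = 0.3535 × 17 = 6.01 in².
F_nw = 0.6 F_EXX = 0.6 × 80 = 48 ksi.
R_n = 48 × 6.01 = 288.5 kip; R_n/Ω = 288.5/2.0 = 144.2 kip.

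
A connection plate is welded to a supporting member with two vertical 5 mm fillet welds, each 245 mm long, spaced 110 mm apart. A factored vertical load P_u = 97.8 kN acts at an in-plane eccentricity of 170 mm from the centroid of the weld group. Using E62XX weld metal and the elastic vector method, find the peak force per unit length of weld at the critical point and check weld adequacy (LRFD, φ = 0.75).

f_max ≈ 674 N/mm; adequate

E62XX → F_EXX = 620 MPa.
Total weld length L_w = 490 mm. Treat welds as unit-width lines.
Polar moment about centroid: J = 2[d³/12 + d(b/2)²] = 2[245³/12 + 245×55²] = 3933000 mm³.
Direct shear f_v = P/L_w = 97.8×10³ / 490 = 199.6 N/mm (vertical).
Torsion M = P·e = 97.8×10³ × 170 = 16626000 N·mm.
Critical point at (x, y) = (55, 122.5) from centroid. f_tx = M·y/J = 517.8 N/mm; f_ty = M·x/J = 232.5 N/mm.
Resultant f_max = √[f_tx² + (f_v + f_ty)²] = √[517.8² + (199.6 + 232.5)²] = 674.4 N/mm.
Capacity per unit length: φr_n = 0.75 × 0.6 × 620 × (0.707 × 5) = 986.3 N/mm.
674.4 ≤ 986.3 → adequate.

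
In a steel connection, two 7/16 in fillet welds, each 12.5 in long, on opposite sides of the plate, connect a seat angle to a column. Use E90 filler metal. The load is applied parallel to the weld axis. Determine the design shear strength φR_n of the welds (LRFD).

E90XX → F_EXX = 90 ksi.
Effective throat t_e = 0.707 × 0.4375 = 0.3093 in.
Total length L = 25 in; A_we = 0.3093 × 25 = 7.733 in².
F_nw = 0.6 F_EXX = 0.6 × 90 = 54 ksi.
φR_n = 0.75 × 54 × 7.733 = 313.2 kip.

φR_n ≈ 313 kip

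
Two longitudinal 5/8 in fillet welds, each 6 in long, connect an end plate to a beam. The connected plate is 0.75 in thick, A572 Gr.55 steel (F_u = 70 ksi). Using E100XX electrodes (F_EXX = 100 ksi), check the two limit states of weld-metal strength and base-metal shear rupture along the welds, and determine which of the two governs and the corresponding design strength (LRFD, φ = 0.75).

φR_n ≈ 239 kips (weld metal governs)

t_e = 0.707 × 0.625 = 0.4419 in; L = 12 in.
Weld metal: φR_n = 0.75 × 0.6 × 100 × 0.4419 × 12 = 238.6 kips.
Base metal (shear rupture): φR_n = 0.75 × 0.6 × 70 × 0.75 × 12 = 283.5 kips.
Governing: weld metal.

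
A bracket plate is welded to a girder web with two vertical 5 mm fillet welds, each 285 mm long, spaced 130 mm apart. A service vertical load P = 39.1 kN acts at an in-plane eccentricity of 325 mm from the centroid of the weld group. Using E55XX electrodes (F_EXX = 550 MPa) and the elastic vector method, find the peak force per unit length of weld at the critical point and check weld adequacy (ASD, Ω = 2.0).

Total weld length L_w = 570 mm. Treat welds as unit-width lines.
Polar moment about centroid: J = 2[d³/12 + d(b/2)²] = 2[285³/12 + 285×65²] = 6266000 mm³.
Direct shear f_v = P/L_w = 39.1×10³ / 570 = 68.6 N/mm (vertical).
Torsion M = P·e = 39.1×10³ × 325 = 12708000 N·mm.
Critical point at (x, y) = (65, 142.5) from centroid. f_tx = M·y/J = 289 N/mm; f_ty = M·x/J = 131.8 N/mm.
Resultant f_max = √[f_tx² + (f_v + f_ty)²] = √[289² + (68.6 + 131.8)²] = 351.7 N/mm.
Capacity per unit length: r_n/Ω = (1/2.0) × 0.6 × 550 × (0.707 × 5) = 583.3 N/mm.
351.7 ≤ 583.3 → adequate.

f_max ≈ 352 N/mm; adequate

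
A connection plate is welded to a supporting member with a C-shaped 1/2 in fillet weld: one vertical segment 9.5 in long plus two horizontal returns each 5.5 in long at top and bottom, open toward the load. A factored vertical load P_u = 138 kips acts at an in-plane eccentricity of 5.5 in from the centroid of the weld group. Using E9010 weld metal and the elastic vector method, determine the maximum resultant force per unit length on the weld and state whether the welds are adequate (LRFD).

E90XX → F_EXX = 90 ksi.
Total weld length L_w = 20.5 in. Treat welds as unit-width lines.
Centroid: x̄ = 2×5.5×2.75 / 20.5 = 1.476 in from the vertical weld.
Polar moment about centroid: J = I_x + I_y = [9.5³/12 + 2×5.5×4.75²] + [9.5×1.476² + 2(5.5³/12 + 5.5×1.274²)] = 385.9 in³.
Direct shear f_v = P/L_w = 138 / 20.5 = 6.732 kip/in (vertical).
Torsion M = P·e = 138 × 5.5 = 759 kip·in.
Critical point at (x, y) = (4.024, 4.75) from centroid. f_tx = M·y/J = 9.342 kip/in; f_ty = M·x/J = 7.915 kip/in.
Resultant f_max = √[f_tx² + (f_v + f_ty)²] = √[9.342² + (6.732 + 7.915)²] = 17.37 kip/in.
Capacity per unit length: φr_n = 0.75 × 0.6 × 90 × (0.707 × 0.5) = 14.32 kip/in.
17.37 > 14.32 → NOT adequate.

f_max ≈ 17.4 kip/in; NOT adequate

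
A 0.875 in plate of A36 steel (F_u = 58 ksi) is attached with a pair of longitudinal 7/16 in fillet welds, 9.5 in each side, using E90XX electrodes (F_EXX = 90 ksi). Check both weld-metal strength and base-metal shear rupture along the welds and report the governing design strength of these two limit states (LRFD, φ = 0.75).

φR_n ≈ 238 kip (weld metal governs)

t_e = 0.707 × 0.4375 = 0.3093 in; L = 19 in.
Weld metal: φR_n = 0.75 × 0.6 × 90 × 0.3093 × 19 = 238 kip.
Base metal (shear rupture): φR_n = 0.75 × 0.6 × 58 × 0.875 × 19 = 433.9 kip.
Governing: weld metal.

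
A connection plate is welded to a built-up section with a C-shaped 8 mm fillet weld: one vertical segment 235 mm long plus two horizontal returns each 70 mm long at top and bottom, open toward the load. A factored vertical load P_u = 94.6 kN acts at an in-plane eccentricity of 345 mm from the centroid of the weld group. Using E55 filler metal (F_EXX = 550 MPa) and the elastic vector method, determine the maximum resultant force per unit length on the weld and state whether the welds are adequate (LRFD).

f_max ≈ 1470 N/mm; NOT adequate

Total weld length L_w = 375 mm. Treat welds as unit-width lines.
Centroid: x̄ = 2×70×35 / 375 = 13.07 mm from the vertical weld.
Polar moment about centroid: J = I_x + I_y = [235³/12 + 2×70×117.5²] + [235×13.07² + 2(70³/12 + 70×21.93²)] = 3179000 mm³.
Direct shear f_v = P/L_w = 94.6×10³ / 375 = 252.3 N/mm (vertical).
Torsion M = P·e = 94.6×10³ × 345 = 32637000 N·mm.
Critical point at (x, y) = (56.93, 117.5) from centroid. f_tx = M·y/J = 1206 N/mm; f_ty = M·x/J = 584.5 N/mm.
Resultant f_max = √[f_tx² + (f_v + f_ty)²] = √[1206² + (252.3 + 584.5)²] = 1468 N/mm.
Capacity per unit length: φr_n = 0.75 × 0.6 × 550 × (0.707 × 8) = 1400 N/mm.
1468 > 1400 → NOT adequate.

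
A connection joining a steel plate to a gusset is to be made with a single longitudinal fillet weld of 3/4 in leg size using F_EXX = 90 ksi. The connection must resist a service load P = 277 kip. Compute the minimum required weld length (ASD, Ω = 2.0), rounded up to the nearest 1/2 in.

Throat t_e = 0.707 × 0.75 = 0.5302 in.
r_n/Ω = (0.6 × 90 × 0.5302) / 2.0 = 14.32 kip/in.
L_req = P / (r_n/Ω) = 277 / 14.32 = 19.35 in total.
Round up → use L = 19.5 in.

L = 19.5 in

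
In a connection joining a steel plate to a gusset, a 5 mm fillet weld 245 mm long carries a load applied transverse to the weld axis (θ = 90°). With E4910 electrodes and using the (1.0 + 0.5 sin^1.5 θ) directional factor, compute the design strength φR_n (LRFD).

φR_n ≈ 286 kN

E49XX → F_EXX = 490 MPa.
t_e = 0.707 × 5 = 3.535 mm; A_we = 3.535 × 245 = 866.1 mm².
Directional factor: 1.0 + 0.5 sin^1.5(90°) = 1.5.
F_nw = 0.6 × 490 × 1.5 = 441 MPa.
φR_n = 0.75 × 441 × 866.1 × 10⁻³ = 286.5 kN.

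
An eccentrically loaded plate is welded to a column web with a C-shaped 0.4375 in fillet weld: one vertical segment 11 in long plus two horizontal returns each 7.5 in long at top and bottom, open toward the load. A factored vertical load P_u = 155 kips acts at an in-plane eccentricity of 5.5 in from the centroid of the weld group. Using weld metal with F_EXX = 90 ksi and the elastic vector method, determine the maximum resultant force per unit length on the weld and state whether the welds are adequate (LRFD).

f_max ≈ 13.8 kip/in; NOT adequate

Total weld length L_w = 26 in. Treat welds as unit-width lines.
Centroid: x̄ = 2×7.5×3.75 / 26 = 2.163 in from the vertical weld.
Polar moment about centroid: J = I_x + I_y = [11³/12 + 2×7.5×5.5²] + [11×2.163² + 2(7.5³/12 + 7.5×1.587²)] = 724.2 in³.
Direct shear f_v = P/L_w = 155 / 26 = 5.962 kip/in (vertical).
Torsion M = P·e = 155 × 5.5 = 852.5 kip·in.
Critical point at (x, y) = (5.337, 5.5) from centroid. f_tx = M·y/J = 6.474 kip/in; f_ty = M·x/J = 6.282 kip/in.
Resultant f_max = √[f_tx² + (f_v + f_ty)²] = √[6.474² + (5.962 + 6.282)²] = 13.85 kip/in.
Capacity per unit length: φr_n = 0.75 × 0.6 × 90 × (0.707 × 0.4375) = 12.53 kip/in.
13.85 > 12.53 → NOT adequate.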